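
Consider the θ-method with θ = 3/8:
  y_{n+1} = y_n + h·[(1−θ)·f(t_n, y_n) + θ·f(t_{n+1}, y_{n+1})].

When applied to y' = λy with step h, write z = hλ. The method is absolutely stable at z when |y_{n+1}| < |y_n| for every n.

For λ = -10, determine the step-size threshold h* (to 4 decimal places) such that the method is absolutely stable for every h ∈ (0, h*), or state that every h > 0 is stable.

On y'=λy, z=hλ:
  y_{n+1} = y_n + z·[5/8·y_n + 3/8·y_{n+1}] ⇒ (1 − 3/8z)y_{n+1} = (1 + 5/8z)y_n
  so R(z) = (1 + 5/8z)/(1 − 3/8z).

Boundary: |R(x)|=1, x<0.
x=-0.49: |R|=0.5861
R=−1: 1+5/8x = −1+3/8x ⇒ -1/4x=2 ⇒ x=2/(-1/4)=-8.0000
Confirm numerically:
  x=-6.696: |R|=0.90715 <1
  x=-4.938: |R|=0.73157 <1
  x=-4.445: |R|=0.66674 <1
  x=-8.579: |R|=1.03432 >1
  x=-8.171: |R|=1.01052 >1
  x=-8.123: |R|=1.00760 >1
So |R|<1 on (-8.0000, 0).

(-8.0000,0); λ=-10 ⇒ h* = (8)/10 = 0.8000.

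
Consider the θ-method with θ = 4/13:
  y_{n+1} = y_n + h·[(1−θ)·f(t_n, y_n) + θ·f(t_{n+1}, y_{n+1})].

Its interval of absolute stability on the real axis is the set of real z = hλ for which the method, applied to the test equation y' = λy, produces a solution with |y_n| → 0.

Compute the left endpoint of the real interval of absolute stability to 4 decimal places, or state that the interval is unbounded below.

left endpoint -5.2000.

With y'=λy (z=hλ):
  y_{n+1} = y_n + z·[9/13·y_n + 4/13·y_{n+1}] ⇒ (1 − 4/13z)y_{n+1} = (1 + 9/13z)y_n
  so R(z) = (1 + 9/13z)/(1 − 4/13z).

Need |R(x)|<1, x<0.
x=-0.86: |R|=0.3200
R=−1: 1+9/13x = −1+4/13x ⇒ -5/13x=2 ⇒ x=2/(-5/13)=-5.2000
Confirm numerically:
  x=-4.808: |R|=0.93919 <1
  x=-4.444: |R|=0.87718 <1
  x=-3.118: |R|=0.59132 <1
  x=-2.957: |R|=0.54829 <1
  x=-5.550: |R|=1.04972 >1
  x=-5.316: |R|=1.01693 >1
  x=-5.297: |R|=1.01419 >1
So |R|<1 on (-5.2000, 0).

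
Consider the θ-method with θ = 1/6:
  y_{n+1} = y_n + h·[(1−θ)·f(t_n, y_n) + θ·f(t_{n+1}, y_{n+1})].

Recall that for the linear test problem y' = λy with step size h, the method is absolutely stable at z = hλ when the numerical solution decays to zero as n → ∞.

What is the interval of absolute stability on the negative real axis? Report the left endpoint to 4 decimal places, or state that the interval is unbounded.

Set f=λy, z=hλ:
  y_{n+1} = y_n + z·[5/6·y_n + 1/6·y_{n+1}] ⇒ (1 − 1/6z)y_{n+1} = (1 + 5/6z)y_n
  so R(z) = (1 + 5/6z)/(1 − 1/6z).

Need |R(x)|<1, x<0.
x=-1.19: |R|=0.0070
R=−1: 1+5/6x = −1+1/6x ⇒ -2/3x=2 ⇒ x=2/(-2/3)=-3.0000
Confirm numerically:
  x=-2.045: |R|=0.52517 <1
  x=-1.753: |R|=0.35664 <1
  x=-1.533: |R|=0.22103 <1
  x=-1.425: |R|=0.15152 <1
  x=-3.371: |R|=1.15836 >1
  x=-3.255: |R|=1.11021 >1
So |R|<1 on (-3.0000, 0).

z∈(-3.0000,0).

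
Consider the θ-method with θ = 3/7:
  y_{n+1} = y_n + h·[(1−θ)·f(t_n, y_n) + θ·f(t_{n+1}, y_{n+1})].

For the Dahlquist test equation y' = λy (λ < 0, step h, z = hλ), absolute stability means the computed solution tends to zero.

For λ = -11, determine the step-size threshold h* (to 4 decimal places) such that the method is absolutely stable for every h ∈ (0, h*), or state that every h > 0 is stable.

With y'=λy (z=hλ):
  y_{n+1} = y_n + z·[4/7·y_n + 3/7·y_{n+1}] ⇒ (1 − 3/7z)y_{n+1} = (1 + 4/7z)y_n
  R(z) = (1 + 4/7z)/(1 − 3/7z).

Need |R(x)|<1, x<0.
x=-0.87: |R|=0.3663
R=−1: 1+4/7x = −1+3/7x ⇒ -1/7x=2 ⇒ x=2/(-1/7)=-14.0000
Confirm numerically:
  x=-11.763: |R|=0.94710 <1
  x=-10.987: |R|=0.92460 <1
  x=-9.033: |R|=0.85434 <1
  x=-14.246: |R|=1.00495 >1
  x=-14.168: |R|=1.00339 >1
So |R|<1 on (-14.0000, 0).

(-14.0000,0); λ=-11 ⇒ h* = (14)/11 = 1.2727.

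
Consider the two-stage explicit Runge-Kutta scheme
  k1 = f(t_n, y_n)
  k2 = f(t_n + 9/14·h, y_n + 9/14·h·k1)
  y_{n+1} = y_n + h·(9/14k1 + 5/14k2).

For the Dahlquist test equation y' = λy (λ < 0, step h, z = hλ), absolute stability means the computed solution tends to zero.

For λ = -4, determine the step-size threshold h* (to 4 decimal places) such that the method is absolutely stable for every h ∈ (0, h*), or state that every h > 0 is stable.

(-4.3556,0); λ=-4 ⇒ h* = (196/45)/4 = 1.0889.

On y'=λy, z=hλ:
  k1=λy_n ⇒ h·k1=z·y_n;  k2=λ(1+9/14z)y_n ⇒ h·k2=z(1+9/14z)y_n
  y_{n+1}/y_n = 1 + 9/14z + 5/14z(1+9/14z) = 1 + z + 45/196z²
  so R(z) = 1 + z + 45/196z².

Solve |R(x)|<1 on ℝ⁻.
x=-0.93: |R|=0.2686
R=1: x+45/196x²=0 ⇒ x=−196/45=-4.3556; min R=1−1/(4·45/196)=-0.0889>−1
Confirm numerically:
  x=-4.090: |R|=0.75064 <1
  x=-2.802: |R|=0.00057 <1
  x=-2.596: |R|=0.04873 <1
  x=-4.791: |R|=1.47898 >1
  x=-4.467: |R|=1.11430 >1
Interval (-4.3556, 0).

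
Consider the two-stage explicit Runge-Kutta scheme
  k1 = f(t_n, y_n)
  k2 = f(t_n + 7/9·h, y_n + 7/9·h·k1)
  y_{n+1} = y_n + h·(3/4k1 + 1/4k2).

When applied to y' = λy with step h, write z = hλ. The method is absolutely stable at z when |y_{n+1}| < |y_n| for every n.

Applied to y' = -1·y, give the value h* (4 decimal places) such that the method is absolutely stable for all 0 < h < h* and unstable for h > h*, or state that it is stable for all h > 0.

On y'=λy, z=hλ:
  k1=λy_n ⇒ h·k1=z·y_n;  k2=λ(1+7/9z)y_n ⇒ h·k2=z(1+7/9z)y_n
  y_{n+1}/y_n = 1 + 3/4z + 1/4z(1+7/9z) = 1 + z + 7/36z²
  so R(z) = 1 + z + 7/36z².

Solve |R(x)|<1 on ℝ⁻.
x=-1.29: |R|=0.0336
R=1: x+7/36x²=0 ⇒ x=−36/7=-5.1429; min R=1−1/(4·7/36)=-0.2857>−1
Confirm numerically:
  x=-4.721: |R|=0.61275 <1
  x=-4.561: |R|=0.48397 <1
  x=-3.450: |R|=0.13562 <1
  x=-5.577: |R|=1.47079 >1
  x=-5.446: |R|=1.32101 >1
So |R|<1 on (-5.1429, 0).

(-5.1429,0); λ=-1 ⇒ h* = (36/7)/1 = 5.1429.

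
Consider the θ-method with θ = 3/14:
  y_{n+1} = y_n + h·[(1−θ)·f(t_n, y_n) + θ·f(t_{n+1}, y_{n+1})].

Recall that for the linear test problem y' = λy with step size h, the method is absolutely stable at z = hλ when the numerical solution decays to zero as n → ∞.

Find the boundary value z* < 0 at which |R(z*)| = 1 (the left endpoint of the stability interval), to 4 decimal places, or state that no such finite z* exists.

Test eqn y'=λy, z=hλ:
  y_{n+1} = y_n + z·[11/14·y_n + 3/14·y_{n+1}] ⇒ (1 − 3/14z)y_{n+1} = (1 + 11/14z)y_n
  R(z) = (1 + 11/14z)/(1 − 3/14z).

Boundary: |R(x)|=1, x<0.
x=-0.66: |R|=0.4218
R=−1: 1+11/14x = −1+3/14x ⇒ -4/7x=2 ⇒ x=2/(-4/7)=-3.5000
Confirm numerically:
  x=-2.381: |R|=0.57660 <1
  x=-2.359: |R|=0.56692 <1
  x=-1.443: |R|=0.10219 <1
  x=-3.906: |R|=1.12629 >1
  x=-3.723: |R|=1.07088 >1
Interval (-3.5000, 0).

left endpoint -3.5000.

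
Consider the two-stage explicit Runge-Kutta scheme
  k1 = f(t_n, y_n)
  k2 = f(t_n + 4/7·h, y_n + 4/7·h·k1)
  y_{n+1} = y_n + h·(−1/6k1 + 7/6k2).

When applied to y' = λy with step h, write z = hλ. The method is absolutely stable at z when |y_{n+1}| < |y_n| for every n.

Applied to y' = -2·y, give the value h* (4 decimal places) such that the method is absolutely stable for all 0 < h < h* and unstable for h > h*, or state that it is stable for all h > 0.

(-1.5000,0); λ=-2 ⇒ h* = (3/2)/2 = 0.7500.

Set f=λy, z=hλ:
  k1=λy_n ⇒ h·k1=z·y_n;  k2=λ(1+4/7z)y_n ⇒ h·k2=z(1+4/7z)y_n
  y_{n+1}/y_n = 1 − 1/6z + 7/6z(1+4/7z) = 1 + z + 2/3z²
  so R(z) = 1 + z + 2/3z².

Need |R(x)|<1, x<0.
x=-0.95: |R|=0.6517
R=1: x+2/3x²=0 ⇒ x=−3/2=-1.5000; min R=1−1/(4·2/3)=0.6250>−1
Confirm numerically:
  x=-1.345: |R|=0.86102 <1
  x=-1.038: |R|=0.68030 <1
  x=-0.735: |R|=0.62515 <1
  x=-2.057: |R|=1.76383 >1
  x=-1.851: |R|=1.43313 >1
So |R|<1 on (-1.5000, 0).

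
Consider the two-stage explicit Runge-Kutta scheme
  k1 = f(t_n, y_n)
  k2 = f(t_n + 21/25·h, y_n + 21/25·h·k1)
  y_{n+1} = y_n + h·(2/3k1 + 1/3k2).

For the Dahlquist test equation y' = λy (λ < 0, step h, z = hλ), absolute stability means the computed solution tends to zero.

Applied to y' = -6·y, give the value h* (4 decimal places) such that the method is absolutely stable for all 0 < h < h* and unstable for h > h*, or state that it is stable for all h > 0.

(-3.5714,0); λ=-6 ⇒ h* = (25/7)/6 = 0.5952.

With y'=λy (z=hλ):
  k1=λy_n ⇒ h·k1=z·y_n;  k2=λ(1+21/25z)y_n ⇒ h·k2=z(1+21/25z)y_n
  y_{n+1}/y_n = 1 + 2/3z + 1/3z(1+21/25z) = 1 + z + 7/25z²
  Hence R(z) = 1 + z + 7/25z².

Solve |R(x)|<1 on ℝ⁻.
x=-1.23: |R|=0.1936
R=1: x+7/25x²=0 ⇒ x=−25/7=-3.5714; min R=1−1/(4·7/25)=0.1071>−1
Confirm numerically:
  x=-2.421: |R|=0.22015 <1
  x=-2.072: |R|=0.13009 <1
  x=-1.821: |R|=0.10749 <1
  x=-1.561: |R|=0.12128 <1
  x=-3.827: |R|=1.27386 >1
  x=-3.644: |R|=1.07405 >1
So |R|<1 on (-3.5714, 0).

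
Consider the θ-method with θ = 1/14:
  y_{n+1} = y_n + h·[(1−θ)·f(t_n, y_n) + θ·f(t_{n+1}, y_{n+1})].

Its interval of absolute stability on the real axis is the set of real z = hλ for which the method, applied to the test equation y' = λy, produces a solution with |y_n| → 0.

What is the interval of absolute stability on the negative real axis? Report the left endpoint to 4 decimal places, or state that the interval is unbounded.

Test eqn y'=λy, z=hλ:
  y_{n+1} = y_n + z·[13/14·y_n + 1/14·y_{n+1}] ⇒ (1 − 1/14z)y_{n+1} = (1 + 13/14z)y_n
  R(z) = (1 + 13/14z)/(1 − 1/14z).

Need |R(x)|<1, x<0.
x=-0.7: |R|=0.3333
R=−1: 1+13/14x = −1+1/14x ⇒ -6/7x=2 ⇒ x=2/(-6/7)=-2.3333
Confirm numerically:
  x=-2.181: |R|=0.88703 <1
  x=-1.585: |R|=0.42380 <1
  x=-0.993: |R|=0.07277 <1
  x=-0.987: |R|=0.07800 <1
  x=-2.749: |R|=1.29781 >1
  x=-2.650: |R|=1.22823 >1
Stable set (-2.3333, 0).

z∈(-2.3333,0).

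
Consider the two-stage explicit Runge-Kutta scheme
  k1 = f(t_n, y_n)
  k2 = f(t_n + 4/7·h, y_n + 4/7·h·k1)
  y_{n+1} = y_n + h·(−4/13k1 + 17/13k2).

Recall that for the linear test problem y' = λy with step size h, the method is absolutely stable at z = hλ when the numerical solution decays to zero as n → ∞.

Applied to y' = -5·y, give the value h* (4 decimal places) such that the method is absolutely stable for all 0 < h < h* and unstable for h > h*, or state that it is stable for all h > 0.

Set f=λy, z=hλ:
  k1=λy_n ⇒ h·k1=z·y_n;  k2=λ(1+4/7z)y_n ⇒ h·k2=z(1+4/7z)y_n
  y_{n+1}/y_n = 1 − 4/13z + 17/13z(1+4/7z) = 1 + z + 68/91z²
  ⇒ R(z) = 1 + z + 68/91z².

Boundary: |R(x)|=1, x<0.
x=-0.54: |R|=0.6779
R=1: x+68/91x²=0 ⇒ x=−91/68=-1.3382; min R=1−1/(4·68/91)=0.6654>−1
Confirm numerically:
  x=-1.315: |R|=0.97717 <1
  x=-1.239: |R|=0.90812 <1
  x=-1.091: |R|=0.79844 <1
  x=-0.945: |R|=0.72232 <1
  x=-1.925: |R|=1.84404 >1
  x=-1.679: |R|=1.42754 >1
  x=-1.588: |R|=1.29638 >1
So |R|<1 on (-1.3382, 0).

(-1.3382,0); λ=-5 ⇒ h* = (91/68)/5 = 0.2676.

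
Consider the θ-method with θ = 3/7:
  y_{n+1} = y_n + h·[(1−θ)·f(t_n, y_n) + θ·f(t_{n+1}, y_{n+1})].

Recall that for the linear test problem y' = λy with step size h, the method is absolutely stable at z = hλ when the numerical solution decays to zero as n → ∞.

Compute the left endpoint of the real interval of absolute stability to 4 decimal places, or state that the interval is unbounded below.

On y'=λy, z=hλ:
  y_{n+1} = y_n + z·[4/7·y_n + 3/7·y_{n+1}] ⇒ (1 − 3/7z)y_{n+1} = (1 + 4/7z)y_n
  so R(z) = (1 + 4/7z)/(1 − 3/7z).

Find x<0 with |R(x)|<1.
x=-1.62: |R|=0.0438
R=−1: 1+4/7x = −1+3/7x ⇒ -1/7x=2 ⇒ x=2/(-1/7)=-14.0000
Confirm numerically:
  x=-10.774: |R|=0.91796 <1
  x=-10.752: |R|=0.91726 <1
  x=-8.144: |R|=0.81369 <1
  x=-14.498: |R|=1.00986 >1
  x=-14.458: |R|=1.00909 >1
  x=-14.413: |R|=1.00822 >1
Stable set (-14.0000, 0).

z* = -14.0000.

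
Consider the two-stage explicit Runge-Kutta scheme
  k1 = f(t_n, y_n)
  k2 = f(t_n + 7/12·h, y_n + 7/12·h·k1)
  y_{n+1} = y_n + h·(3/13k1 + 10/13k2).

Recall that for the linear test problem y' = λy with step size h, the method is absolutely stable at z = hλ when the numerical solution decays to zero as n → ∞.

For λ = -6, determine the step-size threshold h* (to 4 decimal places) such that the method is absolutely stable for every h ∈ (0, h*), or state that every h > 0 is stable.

With y'=λy (z=hλ):
  k1=λy_n ⇒ h·k1=z·y_n;  k2=λ(1+7/12z)y_n ⇒ h·k2=z(1+7/12z)y_n
  y_{n+1}/y_n = 1 + 3/13z + 10/13z(1+7/12z) = 1 + z + 35/78z²
  so R(z) = 1 + z + 35/78z².

Solve |R(x)|<1 on ℝ⁻.
x=-1.75: |R|=0.6242
R=1: x+35/78x²=0 ⇒ x=−78/35=-2.2286; min R=1−1/(4·35/78)=0.4429>−1
Confirm numerically:
  x=-1.647: |R|=0.57020 <1
  x=-1.383: |R|=0.47526 <1
  x=-1.301: |R|=0.45850 <1
  x=-2.770: |R|=1.67297 >1
  x=-2.719: |R|=1.59835 >1
So |R|<1 on (-2.2286, 0).

(-2.2286,0); λ=-6 ⇒ h* = (78/35)/6 = 0.3714.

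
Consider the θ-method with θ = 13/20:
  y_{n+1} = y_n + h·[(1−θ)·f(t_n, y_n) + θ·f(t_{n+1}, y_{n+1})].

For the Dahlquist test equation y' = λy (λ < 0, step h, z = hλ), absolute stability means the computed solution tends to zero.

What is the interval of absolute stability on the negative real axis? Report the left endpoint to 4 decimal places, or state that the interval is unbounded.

interval (−∞, 0).

On y'=λy, z=hλ:
  y_{n+1} = y_n + z·[7/20·y_n + 13/20·y_{n+1}] ⇒ (1 − 13/20z)y_{n+1} = (1 + 7/20z)y_n
  Hence R(z) = (1 + 7/20z)/(1 − 13/20z).

Boundary: |R(x)|=1, x<0.
x=-0.42: |R|=0.6701
x=-2: |R|=0.1304
x=-10: |R|=0.3333
x=-100: |R|=0.5152
θ=13/20≥1/2 ⇒ |1+7/20x|<|1−13/20x| ∀x<0 ⇒ interval (−∞,0).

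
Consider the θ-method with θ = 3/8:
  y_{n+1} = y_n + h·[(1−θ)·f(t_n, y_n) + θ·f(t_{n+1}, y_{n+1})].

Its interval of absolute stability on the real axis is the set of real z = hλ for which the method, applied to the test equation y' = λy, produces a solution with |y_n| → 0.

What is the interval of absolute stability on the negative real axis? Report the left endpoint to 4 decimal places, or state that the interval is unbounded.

(-8.0000, 0).

On y'=λy, z=hλ:
  y_{n+1} = y_n + z·[5/8·y_n + 3/8·y_{n+1}] ⇒ (1 − 3/8z)y_{n+1} = (1 + 5/8z)y_n
  ⇒ R(z) = (1 + 5/8z)/(1 − 3/8z).

Boundary: |R(x)|=1, x<0.
x=-1.45: |R|=0.0607
R=−1: 1+5/8x = −1+3/8x ⇒ -1/4x=2 ⇒ x=2/(-1/4)=-8.0000
Confirm numerically:
  x=-7.940: |R|=0.99623 <1
  x=-6.650: |R|=0.90340 <1
  x=-4.080: |R|=0.61265 <1
  x=-8.549: |R|=1.03263 >1
  x=-8.541: |R|=1.03218 >1
Stable set (-8.0000, 0).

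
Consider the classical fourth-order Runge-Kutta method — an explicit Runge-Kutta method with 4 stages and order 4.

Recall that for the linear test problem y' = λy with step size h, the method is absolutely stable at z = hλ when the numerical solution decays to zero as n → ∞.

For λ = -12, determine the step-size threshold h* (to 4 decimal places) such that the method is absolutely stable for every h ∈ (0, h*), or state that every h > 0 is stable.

(-2.7853,0); λ=-12 ⇒ h* = 0.2321.

With y'=λy (z=hλ):
  order 4, 4-stage ⇒ R(z)=1+z+z^2/2+z^3/6+z^4/24
  (e.g. R(-0.56)=0.57163, |R|=0.57163)

Need |R(x)|<1, x<0.
x=-0.56: |R|=0.5716
|R(-2.41)|=0.5667 |R(-2.34)|=0.5116 |R(-1.99)|=0.3300
Bisect:
  x_lo=-3.2953 |R|=2.0836  x_hi=-0.3687 |R|=0.6917
  mid=-1.83203 |R|=0.29069 →hi
  mid=-2.56368 |R|=0.71415 →hi
  mid=-2.92951 |R|=1.24012 →lo
  mid=-2.74660 |R|=0.94321 →hi
  mid=-2.83805 |R|=1.08250 →lo
  mid=-2.79233 |R|=1.01065 →lo
  mid=-2.76946 |R|=0.97639 →hi
  mid=-2.78089 |R|=0.99339 →hi
  mid=-2.78661 |R|=1.00199 →lo
  ...
  [-2.78536,-2.78518] ⇒ x*=-2.7853
Interval (-2.7853, 0).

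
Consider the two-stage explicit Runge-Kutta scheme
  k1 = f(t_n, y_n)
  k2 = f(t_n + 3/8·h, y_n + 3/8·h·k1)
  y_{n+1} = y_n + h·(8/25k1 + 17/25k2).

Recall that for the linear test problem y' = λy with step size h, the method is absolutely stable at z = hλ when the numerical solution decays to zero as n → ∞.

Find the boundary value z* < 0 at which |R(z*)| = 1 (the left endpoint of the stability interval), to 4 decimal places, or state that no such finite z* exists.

z* = -3.9216.

Set f=λy, z=hλ:
  k1=λy_n ⇒ h·k1=z·y_n;  k2=λ(1+3/8z)y_n ⇒ h·k2=z(1+3/8z)y_n
  y_{n+1}/y_n = 1 + 8/25z + 17/25z(1+3/8z) = 1 + z + 51/200z²
  so R(z) = 1 + z + 51/200z².

Find x<0 with |R(x)|<1.
x=-0.93: |R|=0.2905
R=1: x+51/200x²=0 ⇒ x=−200/51=-3.9216; min R=1−1/(4·51/200)=0.0196>−1
Confirm numerically:
  x=-3.856: |R|=0.93553 <1
  x=-2.324: |R|=0.05325 <1
  x=-1.970: |R|=0.01963 <1
  x=-4.417: |R|=1.55802 >1
  x=-4.403: |R|=1.54053 >1
  x=-4.087: |R|=1.17241 >1
So |R|<1 on (-3.9216, 0).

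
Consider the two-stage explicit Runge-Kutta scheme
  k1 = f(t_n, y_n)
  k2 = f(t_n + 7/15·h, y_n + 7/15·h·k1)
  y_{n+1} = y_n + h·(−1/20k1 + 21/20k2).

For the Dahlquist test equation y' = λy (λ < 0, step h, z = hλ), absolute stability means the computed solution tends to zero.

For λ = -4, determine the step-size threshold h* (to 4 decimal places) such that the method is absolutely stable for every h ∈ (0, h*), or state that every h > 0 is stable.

(-2.0408,0); λ=-4 ⇒ h* = (100/49)/4 = 0.5102.

Test eqn y'=λy, z=hλ:
  k1=λy_n ⇒ h·k1=z·y_n;  k2=λ(1+7/15z)y_n ⇒ h·k2=z(1+7/15z)y_n
  y_{n+1}/y_n = 1 − 1/20z + 21/20z(1+7/15z) = 1 + z + 49/100z²
  R(z) = 1 + z + 49/100z².

Need |R(x)|<1, x<0.
x=-1.26: |R|=0.5179
R=1: x+49/100x²=0 ⇒ x=−100/49=-2.0408; min R=1−1/(4·49/100)=0.4898>−1
Confirm numerically:
  x=-1.974: |R|=0.93537 <1
  x=-1.877: |R|=0.84933 <1
  x=-1.052: |R|=0.49028 <1
  x=-2.529: |R|=1.60496 >1
  x=-2.223: |R|=1.19845 >1
Interval (-2.0408, 0).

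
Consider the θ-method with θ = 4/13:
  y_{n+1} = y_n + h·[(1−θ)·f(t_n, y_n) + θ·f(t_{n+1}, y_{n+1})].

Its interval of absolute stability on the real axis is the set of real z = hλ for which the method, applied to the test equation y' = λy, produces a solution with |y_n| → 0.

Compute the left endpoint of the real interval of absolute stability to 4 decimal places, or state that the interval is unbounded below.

left endpoint -5.2000.

Test eqn y'=λy, z=hλ:
  y_{n+1} = y_n + z·[9/13·y_n + 4/13·y_{n+1}] ⇒ (1 − 4/13z)y_{n+1} = (1 + 9/13z)y_n
  ⇒ R(z) = (1 + 9/13z)/(1 − 4/13z).

Need |R(x)|<1, x<0.
x=-0.55: |R|=0.5296
R=−1: 1+9/13x = −1+4/13x ⇒ -5/13x=2 ⇒ x=2/(-5/13)=-5.2000
Confirm numerically:
  x=-4.865: |R|=0.94840 <1
  x=-4.542: |R|=0.89444 <1
  x=-2.620: |R|=0.45060 <1
  x=-5.705: |R|=1.07049 >1
  x=-5.238: |R|=1.00560 >1
Stable set (-5.2000, 0).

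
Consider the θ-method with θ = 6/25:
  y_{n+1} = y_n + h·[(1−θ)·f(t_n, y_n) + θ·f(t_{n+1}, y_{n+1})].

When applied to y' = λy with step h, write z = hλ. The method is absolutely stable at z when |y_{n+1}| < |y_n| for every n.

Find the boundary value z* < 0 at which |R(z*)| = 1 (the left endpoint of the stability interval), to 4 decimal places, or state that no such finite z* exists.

With y'=λy (z=hλ):
  y_{n+1} = y_n + z·[19/25·y_n + 6/25·y_{n+1}] ⇒ (1 − 6/25z)y_{n+1} = (1 + 19/25z)y_n
  R(z) = (1 + 19/25z)/(1 − 6/25z).

Solve |R(x)|<1 on ℝ⁻.
x=-0.58: |R|=0.4909
R=−1: 1+19/25x = −1+6/25x ⇒ -13/25x=2 ⇒ x=2/(-13/25)=-3.8462
Confirm numerically:
  x=-2.967: |R|=0.73298 <1
  x=-2.869: |R|=0.69908 <1
  x=-2.568: |R|=0.58879 <1
  x=-2.055: |R|=0.37624 <1
  x=-4.422: |R|=1.14527 >1
  x=-4.025: |R|=1.04730 >1
Stable set (-3.8462, 0).

z* = -3.8462.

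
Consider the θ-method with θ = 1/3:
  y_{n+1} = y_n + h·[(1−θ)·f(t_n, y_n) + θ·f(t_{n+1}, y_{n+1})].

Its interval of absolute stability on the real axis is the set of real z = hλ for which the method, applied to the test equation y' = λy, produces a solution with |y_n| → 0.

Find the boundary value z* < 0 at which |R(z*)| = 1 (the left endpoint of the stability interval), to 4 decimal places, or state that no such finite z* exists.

Test eqn y'=λy, z=hλ:
  y_{n+1} = y_n + z·[2/3·y_n + 1/3·y_{n+1}] ⇒ (1 − 1/3z)y_{n+1} = (1 + 2/3z)y_n
  so R(z) = (1 + 2/3z)/(1 − 1/3z).

Need |R(x)|<1, x<0.
x=-0.42: |R|=0.6316
R=−1: 1+2/3x = −1+1/3x ⇒ -1/3x=2 ⇒ x=2/(-1/3)=-6.0000
Confirm numerically:
  x=-5.665: |R|=0.96134 <1
  x=-4.201: |R|=0.75017 <1
  x=-4.129: |R|=0.73755 <1
  x=-2.674: |R|=0.41382 <1
  x=-6.482: |R|=1.05083 >1
  x=-6.316: |R|=1.03392 >1
Interval (-6.0000, 0).

z* = -6.0000.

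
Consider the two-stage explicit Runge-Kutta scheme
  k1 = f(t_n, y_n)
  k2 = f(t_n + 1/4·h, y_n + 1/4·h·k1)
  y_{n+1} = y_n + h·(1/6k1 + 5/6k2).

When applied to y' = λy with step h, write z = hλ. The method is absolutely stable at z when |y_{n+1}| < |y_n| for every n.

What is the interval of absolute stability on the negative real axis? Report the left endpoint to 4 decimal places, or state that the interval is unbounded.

(-4.8000, 0).

Test eqn y'=λy, z=hλ:
  k1=λy_n ⇒ h·k1=z·y_n;  k2=λ(1+1/4z)y_n ⇒ h·k2=z(1+1/4z)y_n
  y_{n+1}/y_n = 1 + 1/6z + 5/6z(1+1/4z) = 1 + z + 5/24z²
  Hence R(z) = 1 + z + 5/24z².

Need |R(x)|<1, x<0.
x=-0.7: |R|=0.4021
R=1: x+5/24x²=0 ⇒ x=−24/5=-4.8000; min R=1−1/(4·5/24)=-0.2000>−1
Confirm numerically:
  x=-3.411: |R|=0.01294 <1
  x=-2.953: |R|=0.13629 <1
  x=-2.390: |R|=0.19998 <1
  x=-2.032: |R|=0.17179 <1
  x=-5.240: |R|=1.48033 >1
  x=-5.059: |R|=1.27298 >1
Stable set (-4.8000, 0).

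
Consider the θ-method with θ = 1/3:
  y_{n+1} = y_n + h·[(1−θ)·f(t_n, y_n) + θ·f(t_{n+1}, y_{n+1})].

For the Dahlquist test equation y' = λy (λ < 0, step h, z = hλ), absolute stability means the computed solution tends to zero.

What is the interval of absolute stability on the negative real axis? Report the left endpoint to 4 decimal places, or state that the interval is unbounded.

Set f=λy, z=hλ:
  y_{n+1} = y_n + z·[2/3·y_n + 1/3·y_{n+1}] ⇒ (1 − 1/3z)y_{n+1} = (1 + 2/3z)y_n
  ⇒ R(z) = (1 + 2/3z)/(1 − 1/3z).

Need |R(x)|<1, x<0.
x=-1.69: |R|=0.0810
R=−1: 1+2/3x = −1+1/3x ⇒ -1/3x=2 ⇒ x=2/(-1/3)=-6.0000
Confirm numerically:
  x=-5.891: |R|=0.98774 <1
  x=-4.867: |R|=0.85598 <1
  x=-4.388: |R|=0.78181 <1
  x=-3.020: |R|=0.50498 <1
  x=-6.244: |R|=1.02640 >1
  x=-6.227: |R|=1.02460 >1
So |R|<1 on (-6.0000, 0).

z∈(-6.0000,0).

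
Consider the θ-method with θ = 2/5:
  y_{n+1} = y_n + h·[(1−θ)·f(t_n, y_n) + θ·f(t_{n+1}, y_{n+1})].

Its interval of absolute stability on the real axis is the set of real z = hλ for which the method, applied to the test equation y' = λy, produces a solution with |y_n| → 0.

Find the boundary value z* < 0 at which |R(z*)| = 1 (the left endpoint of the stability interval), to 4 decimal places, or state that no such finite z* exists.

z* = -10.0000.

With y'=λy (z=hλ):
  y_{n+1} = y_n + z·[3/5·y_n + 2/5·y_{n+1}] ⇒ (1 − 2/5z)y_{n+1} = (1 + 3/5z)y_n
  Hence R(z) = (1 + 3/5z)/(1 − 2/5z).

Need |R(x)|<1, x<0.
x=-1.63: |R|=0.0133
R=−1: 1+3/5x = −1+2/5x ⇒ -1/5x=2 ⇒ x=2/(-1/5)=-10.0000
Confirm numerically:
  x=-7.403: |R|=0.86888 <1
  x=-6.378: |R|=0.79601 <1
  x=-5.310: |R|=0.69974 <1
  x=-4.444: |R|=0.59994 <1
  x=-10.379: |R|=1.01471 >1
  x=-10.058: |R|=1.00231 >1
Interval (-10.0000, 0).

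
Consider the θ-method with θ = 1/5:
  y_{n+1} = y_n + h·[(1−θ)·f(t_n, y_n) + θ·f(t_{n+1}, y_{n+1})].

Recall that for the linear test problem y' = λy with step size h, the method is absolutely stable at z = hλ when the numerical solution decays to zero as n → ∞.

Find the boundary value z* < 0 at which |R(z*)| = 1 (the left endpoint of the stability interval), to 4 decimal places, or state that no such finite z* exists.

With y'=λy (z=hλ):
  y_{n+1} = y_n + z·[4/5·y_n + 1/5·y_{n+1}] ⇒ (1 − 1/5z)y_{n+1} = (1 + 4/5z)y_n
  so R(z) = (1 + 4/5z)/(1 − 1/5z).

Need |R(x)|<1, x<0.
x=-1.3: |R|=0.0317
R=−1: 1+4/5x = −1+1/5x ⇒ -3/5x=2 ⇒ x=2/(-3/5)=-3.3333
Confirm numerically:
  x=-2.888: |R|=0.83063 <1
  x=-2.435: |R|=0.63753 <1
  x=-1.667: |R|=0.25019 <1
  x=-1.573: |R|=0.19656 <1
  x=-3.902: |R|=1.19164 >1
  x=-3.809: |R|=1.16199 >1
  x=-3.784: |R|=1.15392 >1
Stable set (-3.3333, 0).

z* = -3.3333.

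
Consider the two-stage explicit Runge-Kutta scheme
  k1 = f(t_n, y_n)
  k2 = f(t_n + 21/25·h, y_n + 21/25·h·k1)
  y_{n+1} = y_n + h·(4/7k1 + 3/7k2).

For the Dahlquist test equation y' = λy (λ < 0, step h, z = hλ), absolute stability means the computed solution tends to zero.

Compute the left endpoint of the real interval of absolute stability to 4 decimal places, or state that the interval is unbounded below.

With y'=λy (z=hλ):
  k1=λy_n ⇒ h·k1=z·y_n;  k2=λ(1+21/25z)y_n ⇒ h·k2=z(1+21/25z)y_n
  y_{n+1}/y_n = 1 + 4/7z + 3/7z(1+21/25z) = 1 + z + 9/25z²
  R(z) = 1 + z + 9/25z².

Boundary: |R(x)|=1, x<0.
x=-0.89: |R|=0.3952
R=1: x+9/25x²=0 ⇒ x=−25/9=-2.7778; min R=1−1/(4·9/25)=0.3056>−1
Confirm numerically:
  x=-2.483: |R|=0.73650 <1
  x=-2.110: |R|=0.49276 <1
  x=-1.734: |R|=0.34843 <1
  x=-3.080: |R|=1.33510 >1
  x=-2.901: |R|=1.12869 >1
So |R|<1 on (-2.7778, 0).

left endpoint -2.7778.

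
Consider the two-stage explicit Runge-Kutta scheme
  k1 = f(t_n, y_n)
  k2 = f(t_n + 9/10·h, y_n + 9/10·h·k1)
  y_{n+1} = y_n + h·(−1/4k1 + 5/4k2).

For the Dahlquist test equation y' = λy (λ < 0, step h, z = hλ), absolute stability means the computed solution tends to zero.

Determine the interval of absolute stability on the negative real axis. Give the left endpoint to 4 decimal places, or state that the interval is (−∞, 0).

On y'=λy, z=hλ:
  k1=λy_n ⇒ h·k1=z·y_n;  k2=λ(1+9/10z)y_n ⇒ h·k2=z(1+9/10z)y_n
  y_{n+1}/y_n = 1 − 1/4z + 5/4z(1+9/10z) = 1 + z + 9/8z²
  Hence R(z) = 1 + z + 9/8z².

Boundary: |R(x)|=1, x<0.
x=-0.47: |R|=0.7785
R=1: x+9/8x²=0 ⇒ x=−8/9=-0.8889; min R=1−1/(4·9/8)=0.7778>−1
Confirm numerically:
  x=-0.783: |R|=0.90673 <1
  x=-0.605: |R|=0.80678 <1
  x=-0.435: |R|=0.77788 <1
  x=-1.344: |R|=1.68813 >1
  x=-1.193: |R|=1.40816 >1
  x=-1.005: |R|=1.13128 >1
Stable set (-0.8889, 0).

(-0.8889, 0).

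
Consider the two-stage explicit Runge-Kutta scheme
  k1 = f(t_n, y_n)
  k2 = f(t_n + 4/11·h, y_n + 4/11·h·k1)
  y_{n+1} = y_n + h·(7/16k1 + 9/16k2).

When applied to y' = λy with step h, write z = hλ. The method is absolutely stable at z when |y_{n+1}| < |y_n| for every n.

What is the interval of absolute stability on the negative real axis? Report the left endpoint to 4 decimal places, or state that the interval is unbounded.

(-4.8889, 0).

Test eqn y'=λy, z=hλ:
  k1=λy_n ⇒ h·k1=z·y_n;  k2=λ(1+4/11z)y_n ⇒ h·k2=z(1+4/11z)y_n
  y_{n+1}/y_n = 1 + 7/16z + 9/16z(1+4/11z) = 1 + z + 9/44z²
  Hence R(z) = 1 + z + 9/44z².

Solve |R(x)|<1 on ℝ⁻.
x=-0.32: |R|=0.7009
R=1: x+9/44x²=0 ⇒ x=−44/9=-4.8889; min R=1−1/(4·9/44)=-0.2222>−1
Confirm numerically:
  x=-4.172: |R|=0.38823 <1
  x=-2.910: |R|=0.17789 <1
  x=-2.708: |R|=0.20801 <1
  x=-5.342: |R|=1.49511 >1
  x=-5.312: |R|=1.45973 >1
  x=-5.210: |R|=1.34220 >1
Stable set (-4.8889, 0).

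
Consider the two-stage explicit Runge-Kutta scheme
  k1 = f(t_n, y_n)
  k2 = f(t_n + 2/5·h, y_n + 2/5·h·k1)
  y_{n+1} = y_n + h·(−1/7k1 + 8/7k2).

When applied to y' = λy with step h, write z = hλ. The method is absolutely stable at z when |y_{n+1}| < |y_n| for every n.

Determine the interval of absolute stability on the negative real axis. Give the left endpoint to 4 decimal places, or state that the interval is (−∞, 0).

On y'=λy, z=hλ:
  k1=λy_n ⇒ h·k1=z·y_n;  k2=λ(1+2/5z)y_n ⇒ h·k2=z(1+2/5z)y_n
  y_{n+1}/y_n = 1 − 1/7z + 8/7z(1+2/5z) = 1 + z + 16/35z²
  Hence R(z) = 1 + z + 16/35z².

Find x<0 with |R(x)|<1.
x=-0.88: |R|=0.4740
R=1: x+16/35x²=0 ⇒ x=−35/16=-2.1875; min R=1−1/(4·16/35)=0.4531>−1
Confirm numerically:
  x=-1.825: |R|=0.69757 <1
  x=-1.729: |R|=0.63760 <1
  x=-1.478: |R|=0.52062 <1
  x=-1.070: |R|=0.45338 <1
  x=-2.477: |R|=1.32781 >1
  x=-2.381: |R|=1.21062 >1
  x=-2.228: |R|=1.04125 >1
Interval (-2.1875, 0).

z∈(-2.1875,0).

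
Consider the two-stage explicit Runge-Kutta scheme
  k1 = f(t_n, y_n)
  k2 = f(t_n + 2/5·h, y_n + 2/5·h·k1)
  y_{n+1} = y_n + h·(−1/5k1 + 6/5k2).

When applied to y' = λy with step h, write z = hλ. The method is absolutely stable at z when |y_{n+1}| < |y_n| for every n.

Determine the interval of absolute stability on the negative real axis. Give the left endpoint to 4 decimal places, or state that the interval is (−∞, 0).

(-2.0833, 0).

Test eqn y'=λy, z=hλ:
  k1=λy_n ⇒ h·k1=z·y_n;  k2=λ(1+2/5z)y_n ⇒ h·k2=z(1+2/5z)y_n
  y_{n+1}/y_n = 1 − 1/5z + 6/5z(1+2/5z) = 1 + z + 12/25z²
  so R(z) = 1 + z + 12/25z².

Find x<0 with |R(x)|<1.
x=-1.26: |R|=0.5020
R=1: x+12/25x²=0 ⇒ x=−25/12=-2.0833; min R=1−1/(4·12/25)=0.4792>−1
Confirm numerically:
  x=-1.399: |R|=0.54046 <1
  x=-1.299: |R|=0.51095 <1
  x=-0.925: |R|=0.48570 <1
  x=-2.646: |R|=1.71463 >1
  x=-2.632: |R|=1.69316 >1
  x=-2.449: |R|=1.42985 >1
Stable set (-2.0833, 0).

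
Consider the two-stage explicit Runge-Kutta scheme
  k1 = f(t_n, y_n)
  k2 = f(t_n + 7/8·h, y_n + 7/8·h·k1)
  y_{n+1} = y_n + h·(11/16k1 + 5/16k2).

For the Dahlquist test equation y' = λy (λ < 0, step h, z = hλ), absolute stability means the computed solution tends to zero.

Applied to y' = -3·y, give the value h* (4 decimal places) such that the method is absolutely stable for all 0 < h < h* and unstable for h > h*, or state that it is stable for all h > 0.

With y'=λy (z=hλ):
  k1=λy_n ⇒ h·k1=z·y_n;  k2=λ(1+7/8z)y_n ⇒ h·k2=z(1+7/8z)y_n
  y_{n+1}/y_n = 1 + 11/16z + 5/16z(1+7/8z) = 1 + z + 35/128z²
  so R(z) = 1 + z + 35/128z².

Need |R(x)|<1, x<0.
x=-0.93: |R|=0.3065
R=1: x+35/128x²=0 ⇒ x=−128/35=-3.6571; min R=1−1/(4·35/128)=0.0857>−1
Confirm numerically:
  x=-2.797: |R|=0.34216 <1
  x=-2.414: |R|=0.17943 <1
  x=-1.725: |R|=0.08865 <1
  x=-4.244: |R|=1.68103 >1
  x=-4.064: |R|=1.45212 >1
So |R|<1 on (-3.6571, 0).

(-3.6571,0); λ=-3 ⇒ h* = (128/35)/3 = 1.2190.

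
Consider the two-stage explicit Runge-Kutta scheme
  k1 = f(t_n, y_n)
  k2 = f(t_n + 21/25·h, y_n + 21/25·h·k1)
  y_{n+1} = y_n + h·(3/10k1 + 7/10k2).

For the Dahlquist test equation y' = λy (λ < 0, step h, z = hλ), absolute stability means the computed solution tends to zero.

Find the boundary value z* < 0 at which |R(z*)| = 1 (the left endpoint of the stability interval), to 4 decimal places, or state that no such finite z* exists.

z* = -1.7007.

Set f=λy, z=hλ:
  k1=λy_n ⇒ h·k1=z·y_n;  k2=λ(1+21/25z)y_n ⇒ h·k2=z(1+21/25z)y_n
  y_{n+1}/y_n = 1 + 3/10z + 7/10z(1+21/25z) = 1 + z + 147/250z²
  ⇒ R(z) = 1 + z + 147/250z².

Boundary: |R(x)|=1, x<0.
x=-0.37: |R|=0.7105
R=1: x+147/250x²=0 ⇒ x=−250/147=-1.7007; min R=1−1/(4·147/250)=0.5748>−1
Confirm numerically:
  x=-1.468: |R|=0.79915 <1
  x=-1.345: |R|=0.71871 <1
  x=-1.054: |R|=0.59922 <1
  x=-0.842: |R|=0.57487 <1
  x=-2.131: |R|=1.53920 >1
  x=-1.918: |R|=1.24509 >1
Interval (-1.7007, 0).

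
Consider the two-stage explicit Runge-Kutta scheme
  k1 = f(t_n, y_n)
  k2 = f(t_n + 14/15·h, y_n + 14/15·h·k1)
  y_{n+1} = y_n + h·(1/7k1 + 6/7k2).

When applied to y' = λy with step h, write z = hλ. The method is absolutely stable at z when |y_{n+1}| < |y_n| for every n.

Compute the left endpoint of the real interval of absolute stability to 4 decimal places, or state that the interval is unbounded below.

With y'=λy (z=hλ):
  k1=λy_n ⇒ h·k1=z·y_n;  k2=λ(1+14/15z)y_n ⇒ h·k2=z(1+14/15z)y_n
  y_{n+1}/y_n = 1 + 1/7z + 6/7z(1+14/15z) = 1 + z + 4/5z²
  Hence R(z) = 1 + z + 4/5z².

Need |R(x)|<1, x<0.
x=-1.24: |R|=0.9901
R=1: x+4/5x²=0 ⇒ x=−5/4=-1.2500; min R=1−1/(4·4/5)=0.6875>−1
Confirm numerically:
  x=-0.892: |R|=0.74453 <1
  x=-0.768: |R|=0.70386 <1
  x=-0.580: |R|=0.68912 <1
  x=-1.704: |R|=1.61889 >1
  x=-1.623: |R|=1.48430 >1
So |R|<1 on (-1.2500, 0).

z* = -1.2500.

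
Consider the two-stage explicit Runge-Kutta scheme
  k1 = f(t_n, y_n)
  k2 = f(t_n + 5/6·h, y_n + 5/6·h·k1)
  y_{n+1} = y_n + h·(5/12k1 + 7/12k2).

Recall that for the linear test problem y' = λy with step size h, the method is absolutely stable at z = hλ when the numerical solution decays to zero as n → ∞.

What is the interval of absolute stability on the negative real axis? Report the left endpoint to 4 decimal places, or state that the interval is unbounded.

Set f=λy, z=hλ:
  k1=λy_n ⇒ h·k1=z·y_n;  k2=λ(1+5/6z)y_n ⇒ h·k2=z(1+5/6z)y_n
  y_{n+1}/y_n = 1 + 5/12z + 7/12z(1+5/6z) = 1 + z + 35/72z²
  ⇒ R(z) = 1 + z + 35/72z².

Need |R(x)|<1, x<0.
x=-0.81: |R|=0.5089
R=1: x+35/72x²=0 ⇒ x=−72/35=-2.0571; min R=1−1/(4·35/72)=0.4857>−1
Confirm numerically:
  x=-2.009: |R|=0.95298 <1
  x=-1.634: |R|=0.66390 <1
  x=-1.275: |R|=0.51523 <1
  x=-2.640: |R|=1.74800 >1
  x=-2.566: |R|=1.63473 >1
  x=-2.499: |R|=1.53676 >1
So |R|<1 on (-2.0571, 0).

z∈(-2.0571,0).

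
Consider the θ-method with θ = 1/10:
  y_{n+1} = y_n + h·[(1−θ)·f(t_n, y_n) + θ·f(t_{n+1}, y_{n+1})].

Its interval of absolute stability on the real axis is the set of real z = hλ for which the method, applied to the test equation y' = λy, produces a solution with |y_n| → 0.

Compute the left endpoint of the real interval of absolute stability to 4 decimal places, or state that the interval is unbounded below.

Set f=λy, z=hλ:
  y_{n+1} = y_n + z·[9/10·y_n + 1/10·y_{n+1}] ⇒ (1 − 1/10z)y_{n+1} = (1 + 9/10z)y_n
  Hence R(z) = (1 + 9/10z)/(1 − 1/10z).

Find x<0 with |R(x)|<1.
x=-1.13: |R|=0.0153
R=−1: 1+9/10x = −1+1/10x ⇒ -4/5x=2 ⇒ x=2/(-4/5)=-2.5000
Confirm numerically:
  x=-1.419: |R|=0.24267 <1
  x=-1.378: |R|=0.21111 <1
  x=-1.200: |R|=0.07143 <1
  x=-2.857: |R|=1.22214 >1
  x=-2.848: |R|=1.21669 >1
  x=-2.525: |R|=1.01597 >1
So |R|<1 on (-2.5000, 0).

z* = -2.5000.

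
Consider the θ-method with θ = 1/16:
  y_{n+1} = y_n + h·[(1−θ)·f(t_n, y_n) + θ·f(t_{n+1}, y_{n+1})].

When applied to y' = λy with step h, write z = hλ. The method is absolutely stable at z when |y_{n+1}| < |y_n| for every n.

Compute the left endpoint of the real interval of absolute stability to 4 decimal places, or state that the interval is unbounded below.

left endpoint -2.2857.

Set f=λy, z=hλ:
  y_{n+1} = y_n + z·[15/16·y_n + 1/16·y_{n+1}] ⇒ (1 − 1/16z)y_{n+1} = (1 + 15/16z)y_n
  R(z) = (1 + 15/16z)/(1 − 1/16z).

Need |R(x)|<1, x<0.
x=-1.42: |R|=0.3042
R=−1: 1+15/16x = −1+1/16x ⇒ -7/8x=2 ⇒ x=2/(-7/8)=-2.2857
Confirm numerically:
  x=-1.869: |R|=0.67351 <1
  x=-1.672: |R|=0.51381 <1
  x=-1.442: |R|=0.32278 <1
  x=-1.113: |R|=0.04061 <1
  x=-2.858: |R|=1.42486 >1
  x=-2.723: |R|=1.32698 >1
  x=-2.557: |R|=1.20467 >1
Stable set (-2.2857, 0).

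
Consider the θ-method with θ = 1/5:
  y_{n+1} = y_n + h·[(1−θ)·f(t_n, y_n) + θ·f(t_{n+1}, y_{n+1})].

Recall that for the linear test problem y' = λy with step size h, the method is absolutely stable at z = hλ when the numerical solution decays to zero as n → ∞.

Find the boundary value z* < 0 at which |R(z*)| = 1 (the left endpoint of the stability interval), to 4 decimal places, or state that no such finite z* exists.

z* = -3.3333.

With y'=λy (z=hλ):
  y_{n+1} = y_n + z·[4/5·y_n + 1/5·y_{n+1}] ⇒ (1 − 1/5z)y_{n+1} = (1 + 4/5z)y_n
  Hence R(z) = (1 + 4/5z)/(1 − 1/5z).

Solve |R(x)|<1 on ℝ⁻.
x=-0.66: |R|=0.4170
R=−1: 1+4/5x = −1+1/5x ⇒ -3/5x=2 ⇒ x=2/(-3/5)=-3.3333
Confirm numerically:
  x=-2.793: |R|=0.79199 <1
  x=-2.528: |R|=0.67906 <1
  x=-1.964: |R|=0.41011 <1
  x=-1.436: |R|=0.11560 <1
  x=-3.772: |R|=1.15002 >1
  x=-3.528: |R|=1.06848 >1
Interval (-3.3333, 0).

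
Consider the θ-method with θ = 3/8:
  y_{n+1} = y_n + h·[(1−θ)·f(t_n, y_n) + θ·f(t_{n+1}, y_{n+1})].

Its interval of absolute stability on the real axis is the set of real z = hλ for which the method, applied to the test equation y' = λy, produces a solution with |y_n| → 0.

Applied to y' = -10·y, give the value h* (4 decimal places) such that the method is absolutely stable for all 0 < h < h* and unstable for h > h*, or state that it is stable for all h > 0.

Test eqn y'=λy, z=hλ:
  y_{n+1} = y_n + z·[5/8·y_n + 3/8·y_{n+1}] ⇒ (1 − 3/8z)y_{n+1} = (1 + 5/8z)y_n
  so R(z) = (1 + 5/8z)/(1 − 3/8z).

Find x<0 with |R(x)|<1.
x=-0.61: |R|=0.5036
R=−1: 1+5/8x = −1+3/8x ⇒ -1/4x=2 ⇒ x=2/(-1/4)=-8.0000
Confirm numerically:
  x=-6.663: |R|=0.90446 <1
  x=-5.661: |R|=0.81275 <1
  x=-3.895: |R|=0.58293 <1
  x=-8.374: |R|=1.02258 >1
  x=-8.165: |R|=1.01016 >1
  x=-8.062: |R|=1.00385 >1
Interval (-8.0000, 0).

(-8.0000,0); λ=-10 ⇒ h* = (8)/10 = 0.8000.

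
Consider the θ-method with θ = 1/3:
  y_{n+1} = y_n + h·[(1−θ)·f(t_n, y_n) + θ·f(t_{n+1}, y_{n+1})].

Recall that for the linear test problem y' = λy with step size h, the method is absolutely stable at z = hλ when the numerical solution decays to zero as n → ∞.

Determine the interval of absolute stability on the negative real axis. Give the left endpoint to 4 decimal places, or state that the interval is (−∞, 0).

Test eqn y'=λy, z=hλ:
  y_{n+1} = y_n + z·[2/3·y_n + 1/3·y_{n+1}] ⇒ (1 − 1/3z)y_{n+1} = (1 + 2/3z)y_n
  R(z) = (1 + 2/3z)/(1 − 1/3z).

Solve |R(x)|<1 on ℝ⁻.
x=-1.19: |R|=0.1480
R=−1: 1+2/3x = −1+1/3x ⇒ -1/3x=2 ⇒ x=2/(-1/3)=-6.0000
Confirm numerically:
  x=-5.271: |R|=0.91186 <1
  x=-4.937: |R|=0.86607 <1
  x=-3.759: |R|=0.66844 <1
  x=-2.827: |R|=0.45547 <1
  x=-6.390: |R|=1.04153 >1
  x=-6.389: |R|=1.04143 >1
  x=-6.328: |R|=1.03516 >1
So |R|<1 on (-6.0000, 0).

z∈(-6.0000,0).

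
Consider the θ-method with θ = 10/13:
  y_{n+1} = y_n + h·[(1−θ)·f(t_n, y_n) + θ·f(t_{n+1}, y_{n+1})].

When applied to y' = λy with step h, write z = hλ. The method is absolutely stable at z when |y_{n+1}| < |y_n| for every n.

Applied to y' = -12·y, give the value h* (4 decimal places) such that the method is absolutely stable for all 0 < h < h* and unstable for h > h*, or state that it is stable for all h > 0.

unbounded; (−∞, 0). Any h>0 works for λ=-12.

Test eqn y'=λy, z=hλ:
  y_{n+1} = y_n + z·[3/13·y_n + 10/13·y_{n+1}] ⇒ (1 − 10/13z)y_{n+1} = (1 + 3/13z)y_n
  Hence R(z) = (1 + 3/13z)/(1 − 10/13z).

Solve |R(x)|<1 on ℝ⁻.
x=-1.39: |R|=0.3283
x=-2: |R|=0.2121
x=-10: |R|=0.1504
x=-100: |R|=0.2833
θ=10/13≥1/2 ⇒ |1+3/13x|<|1−10/13x| ∀x<0 ⇒ stable on all of ℝ⁻.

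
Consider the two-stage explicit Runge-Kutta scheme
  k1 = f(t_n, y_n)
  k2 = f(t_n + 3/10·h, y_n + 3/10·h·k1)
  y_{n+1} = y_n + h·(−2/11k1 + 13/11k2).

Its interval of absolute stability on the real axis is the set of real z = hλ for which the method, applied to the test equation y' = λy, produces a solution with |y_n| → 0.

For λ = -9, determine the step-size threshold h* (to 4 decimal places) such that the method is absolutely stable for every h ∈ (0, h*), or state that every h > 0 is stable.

On y'=λy, z=hλ:
  k1=λy_n ⇒ h·k1=z·y_n;  k2=λ(1+3/10z)y_n ⇒ h·k2=z(1+3/10z)y_n
  y_{n+1}/y_n = 1 − 2/11z + 13/11z(1+3/10z) = 1 + z + 39/110z²
  so R(z) = 1 + z + 39/110z².

Find x<0 with |R(x)|<1.
x=-0.71: |R|=0.4687
R=1: x+39/110x²=0 ⇒ x=−110/39=-2.8205; min R=1−1/(4·39/110)=0.2949>−1
Confirm numerically:
  x=-2.062: |R|=0.44547 <1
  x=-1.787: |R|=0.34519 <1
  x=-1.235: |R|=0.30576 <1
  x=-1.214: |R|=0.30853 <1
  x=-3.106: |R|=1.31438 >1
  x=-3.035: |R|=1.23080 >1
Interval (-2.8205, 0).

(-2.8205,0); λ=-9 ⇒ h* = (110/39)/9 = 0.3134.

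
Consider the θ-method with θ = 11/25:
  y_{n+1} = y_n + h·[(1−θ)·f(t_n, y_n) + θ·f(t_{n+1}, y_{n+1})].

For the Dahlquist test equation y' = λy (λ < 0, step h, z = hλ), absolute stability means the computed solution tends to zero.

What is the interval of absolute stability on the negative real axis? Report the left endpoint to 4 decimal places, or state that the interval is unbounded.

On y'=λy, z=hλ:
  y_{n+1} = y_n + z·[14/25·y_n + 11/25·y_{n+1}] ⇒ (1 − 11/25z)y_{n+1} = (1 + 14/25z)y_n
  R(z) = (1 + 14/25z)/(1 − 11/25z).

Need |R(x)|<1, x<0.
x=-1.65: |R|=0.0440
R=−1: 1+14/25x = −1+11/25x ⇒ -3/25x=2 ⇒ x=2/(-3/25)=-16.6667
Confirm numerically:
  x=-13.420: |R|=0.94358 <1
  x=-10.679: |R|=0.87392 <1
  x=-10.232: |R|=0.85966 <1
  x=-9.372: |R|=0.82915 <1
  x=-17.212: |R|=1.00763 >1
  x=-17.135: |R|=1.00658 >1
  x=-16.891: |R|=1.00319 >1
So |R|<1 on (-16.6667, 0).

(-16.6667, 0).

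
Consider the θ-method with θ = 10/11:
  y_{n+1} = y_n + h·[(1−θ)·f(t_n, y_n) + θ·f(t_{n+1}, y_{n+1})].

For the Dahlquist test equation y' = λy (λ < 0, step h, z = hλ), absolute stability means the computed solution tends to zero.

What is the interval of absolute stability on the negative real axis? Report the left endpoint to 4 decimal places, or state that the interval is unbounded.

With y'=λy (z=hλ):
  y_{n+1} = y_n + z·[1/11·y_n + 10/11·y_{n+1}] ⇒ (1 − 10/11z)y_{n+1} = (1 + 1/11z)y_n
  Hence R(z) = (1 + 1/11z)/(1 − 10/11z).

Need |R(x)|<1, x<0.
x=-0.3: |R|=0.7643
x=-2: |R|=0.2903
x=-10: |R|=0.0090
x=-100: |R|=0.0880
θ=10/11≥1/2 ⇒ |1+1/11x|<|1−10/11x| ∀x<0 ⇒ stable on all of ℝ⁻.

interval (−∞, 0).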